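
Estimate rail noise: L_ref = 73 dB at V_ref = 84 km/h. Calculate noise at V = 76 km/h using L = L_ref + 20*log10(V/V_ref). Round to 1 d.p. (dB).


V/V_ref = 76 / 84 = 0.904762
log10(0.904762) = -0.043466
20 * -0.043466 = -0.8693
L = 73 + -0.8693 = 72.1 dB

72.1


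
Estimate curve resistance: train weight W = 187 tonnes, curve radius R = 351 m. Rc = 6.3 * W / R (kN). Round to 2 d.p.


Rc = 6.3 * W / R
Rc = 6.3 * 187 / 351
Rc = 1178.1 / 351
Rc = 3.36 kN

3.36


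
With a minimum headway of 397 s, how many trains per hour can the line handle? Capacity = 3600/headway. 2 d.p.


Capacity = 3600 / headway
Capacity = 3600 / 397
Capacity = 9.07 trains/hour

9.07


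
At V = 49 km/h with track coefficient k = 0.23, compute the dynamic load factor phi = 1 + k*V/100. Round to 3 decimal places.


phi = 1 + k * V / 100
phi = 1 + 0.23 * 49 / 100
phi = 1 + 0.1127
phi = 1.113

1.113


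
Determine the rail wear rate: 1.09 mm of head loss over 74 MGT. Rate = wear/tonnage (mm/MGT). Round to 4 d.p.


Wear rate = total wear / cumulative tonnage
Rate = 1.09 / 74
Rate = 0.0147 mm/MGT

0.0147


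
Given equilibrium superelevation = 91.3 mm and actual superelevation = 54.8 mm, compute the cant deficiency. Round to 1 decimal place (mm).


Cant deficiency = equilibrium cant - actual cant
CD = 91.3 - 54.8
CD = 36.5 mm

36.5


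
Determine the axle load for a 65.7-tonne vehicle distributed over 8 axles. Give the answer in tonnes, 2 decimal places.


Load per axle = total weight / number of axles
Load = 65.7 / 8
Load = 8.21 tonnes

8.21


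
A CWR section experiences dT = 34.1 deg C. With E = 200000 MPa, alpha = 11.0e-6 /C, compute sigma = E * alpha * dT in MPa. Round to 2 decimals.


sigma = E * alpha * dT
sigma = 200000 * 11.0e-6 * 34.1
sigma = 2.2 * 34.1
sigma = 75.02 MPa

75.02


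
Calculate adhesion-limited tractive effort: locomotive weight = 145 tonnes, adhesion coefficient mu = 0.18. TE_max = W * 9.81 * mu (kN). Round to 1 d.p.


TE_max = W * g * mu
TE_max = 145 * 9.81 * 0.18
TE_max = 1422.45 * 0.18
TE_max = 256.0 kN

256.0


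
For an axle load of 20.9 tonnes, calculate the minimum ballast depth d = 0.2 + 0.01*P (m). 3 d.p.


d = 0.2 + 0.01 * 20.9
d = 0.2 + 0.209
d = 0.409 m

0.409


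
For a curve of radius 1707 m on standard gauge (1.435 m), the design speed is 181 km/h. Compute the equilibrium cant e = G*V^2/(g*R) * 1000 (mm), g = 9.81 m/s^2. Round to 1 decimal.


Convert speed: V = 181 / 3.6 = 50.2778 m/s
Apply formula: e = 1.435 * 50.2778^2 / (9.81 * 1707)
e = 1.435 * 2527.8549 / 16745.67
e = 0.216621 m = 216.6 mm

216.6


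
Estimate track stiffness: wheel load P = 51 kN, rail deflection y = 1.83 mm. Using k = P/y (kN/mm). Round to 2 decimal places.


Track stiffness k = P / y
k = 51 / 1.83
k = 27.87 kN/mm

27.87


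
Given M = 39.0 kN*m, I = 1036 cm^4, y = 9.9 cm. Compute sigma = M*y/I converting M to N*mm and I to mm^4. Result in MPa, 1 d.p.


Convert units:
M = 39.0 kN*m = 39000000 N*mm
y = 9.9 cm = 99 mm
I = 1036 cm^4 = 10360000 mm^4
sigma = 39000000 * 99 / 10360000
sigma = 372.7 MPa

372.7


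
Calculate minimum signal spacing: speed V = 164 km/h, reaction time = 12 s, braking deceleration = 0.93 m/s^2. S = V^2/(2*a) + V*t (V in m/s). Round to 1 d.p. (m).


V = 164 / 3.6 = 45.5556 m/s
Braking distance = 45.5556^2 / (2*0.93) = 1115.7573 m
Sighting distance = 45.5556 * 12 = 546.6667 m
S = 1115.7573 + 546.6667 = 1662.4 m

1662.4


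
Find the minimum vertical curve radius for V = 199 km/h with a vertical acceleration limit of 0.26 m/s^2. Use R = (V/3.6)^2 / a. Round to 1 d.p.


Convert speed: V = 199 / 3.6 = 55.2778 m/s
V^2 = 3055.6327 m^2/s^2
R_v = 3055.6327 / 0.26
R_v = 11752.4 m

11752.4


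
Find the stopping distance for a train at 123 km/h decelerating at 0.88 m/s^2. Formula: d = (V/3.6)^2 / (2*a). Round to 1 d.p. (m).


Convert speed: V = 123 / 3.6 = 34.1667 m/s
V^2 = 1167.3611
d = 1167.3611 / (2 * 0.88)
d = 1167.3611 / 1.76
d = 663.3 m

663.3


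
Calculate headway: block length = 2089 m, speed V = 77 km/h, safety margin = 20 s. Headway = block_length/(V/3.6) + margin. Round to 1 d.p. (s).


V = 77 / 3.6 = 21.3889 m/s
Block traversal time = 2089 / 21.3889 = 97.6675 s
Headway = 97.6675 + 20
Headway = 117.7 s

117.7


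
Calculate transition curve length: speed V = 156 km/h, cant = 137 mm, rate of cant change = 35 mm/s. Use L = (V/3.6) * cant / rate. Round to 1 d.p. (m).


Convert speed: V = 156 / 3.6 = 43.3333 m/s
L = 43.3333 * 137 / 35
L = 5936.6667 / 35
L = 169.6 m

169.6


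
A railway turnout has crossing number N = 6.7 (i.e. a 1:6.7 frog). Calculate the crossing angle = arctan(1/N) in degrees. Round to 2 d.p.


1/N = 1/6.7 = 0.149254
angle = arctan(0.149254) = 0.14816 rad
angle = 0.14816 * 180/pi = 8.49 degrees

8.49


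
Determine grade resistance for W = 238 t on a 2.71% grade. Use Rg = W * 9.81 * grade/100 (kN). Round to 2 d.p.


Rg = W * 9.81 * grade / 100
Rg = 238 * 9.81 * 2.71 / 100
Rg = 2334.78 * 0.0271
Rg = 63.27 kN

63.27


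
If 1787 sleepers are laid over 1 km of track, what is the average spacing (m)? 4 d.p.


Spacing = 1000 m / number of sleepers
Spacing = 1000 / 1787
Spacing = 0.5596 m

0.5596


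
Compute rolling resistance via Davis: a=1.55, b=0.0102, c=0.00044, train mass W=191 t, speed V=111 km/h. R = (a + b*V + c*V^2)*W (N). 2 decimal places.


b*V = 0.0102 * 111 = 1.1322
c*V^2 = 0.00044 * 12321 = 5.42124
R_per_t = 1.55 + 1.1322 + 5.42124 = 8.10344 N/t
R_total = 8.10344 * 191 = 1547.76 N

1547.76


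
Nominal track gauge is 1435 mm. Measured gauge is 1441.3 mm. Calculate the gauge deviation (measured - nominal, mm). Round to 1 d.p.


Deviation = measured - nominal
Deviation = 1441.3 - 1435
Deviation = 6.3 mm

6.3


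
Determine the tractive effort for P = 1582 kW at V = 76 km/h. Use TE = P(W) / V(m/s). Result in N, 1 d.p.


Convert: P = 1582 kW = 1582000 W
V = 76 / 3.6 = 21.1111 m/s
TE = 1582000 / 21.1111
TE = 74936.8 N

74936.8


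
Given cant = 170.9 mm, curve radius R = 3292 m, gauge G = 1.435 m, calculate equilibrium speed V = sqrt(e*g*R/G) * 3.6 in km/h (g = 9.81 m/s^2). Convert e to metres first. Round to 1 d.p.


Convert cant: e = 170.9 mm = 0.1709 m
V_ms = sqrt(0.1709 * 9.81 * 3292 / 1.435)
V_ms = sqrt(3846.08604) = 62.0168 m/s
V = 62.0168 * 3.6 = 223.3 km/h

223.3


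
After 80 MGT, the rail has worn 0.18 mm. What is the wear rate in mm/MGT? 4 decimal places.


Wear rate = total wear / cumulative tonnage
Rate = 0.18 / 80
Rate = 0.0023 mm/MGT

0.0023


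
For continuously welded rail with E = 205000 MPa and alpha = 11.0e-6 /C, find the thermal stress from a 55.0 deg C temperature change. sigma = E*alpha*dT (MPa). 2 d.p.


sigma = E * alpha * dT
sigma = 205000 * 11.0e-6 * 55.0
sigma = 2.255 * 55.0
sigma = 124.03 MPa

124.03


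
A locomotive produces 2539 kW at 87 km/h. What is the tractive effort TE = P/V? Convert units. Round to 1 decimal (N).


Convert: P = 2539 kW = 2539000 W
V = 87 / 3.6 = 24.1667 m/s
TE = 2539000 / 24.1667
TE = 105062.1 N

105062.1


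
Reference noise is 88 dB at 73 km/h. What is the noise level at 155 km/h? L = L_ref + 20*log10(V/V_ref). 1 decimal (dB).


V/V_ref = 155 / 73 = 2.123288
log10(2.123288) = 0.327009
20 * 0.327009 = 6.5402
L = 88 + 6.5402 = 94.5 dB

94.5


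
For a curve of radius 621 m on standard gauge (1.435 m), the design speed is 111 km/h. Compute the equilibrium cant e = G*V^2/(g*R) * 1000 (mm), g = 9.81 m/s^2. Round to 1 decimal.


Convert speed: V = 111 / 3.6 = 30.8333 m/s
Apply formula: e = 1.435 * 30.8333^2 / (9.81 * 621)
e = 1.435 * 950.6944 / 6092.01
e = 0.22394 m = 223.9 mm

223.9


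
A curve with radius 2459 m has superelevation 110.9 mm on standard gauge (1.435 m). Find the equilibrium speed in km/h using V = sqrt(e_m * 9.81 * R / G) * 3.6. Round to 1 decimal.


Convert cant: e = 110.9 mm = 0.1109 m
V_ms = sqrt(0.1109 * 9.81 * 2459 / 1.435)
V_ms = sqrt(1864.263004) = 43.1771 m/s
V = 43.1771 * 3.6 = 155.4 km/h

155.4


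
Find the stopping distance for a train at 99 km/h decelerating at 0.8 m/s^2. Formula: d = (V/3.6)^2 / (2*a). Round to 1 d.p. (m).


Convert speed: V = 99 / 3.6 = 27.5 m/s
V^2 = 756.25
d = 756.25 / (2 * 0.8)
d = 756.25 / 1.6
d = 472.7 m

472.7


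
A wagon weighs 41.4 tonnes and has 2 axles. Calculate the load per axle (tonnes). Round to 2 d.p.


Load per axle = total weight / number of axles
Load = 41.4 / 2
Load = 20.70 tonnes

20.70


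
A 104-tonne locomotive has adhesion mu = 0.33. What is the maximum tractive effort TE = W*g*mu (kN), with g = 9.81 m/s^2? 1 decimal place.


TE_max = W * g * mu
TE_max = 104 * 9.81 * 0.33
TE_max = 1020.24 * 0.33
TE_max = 336.7 kN

336.7


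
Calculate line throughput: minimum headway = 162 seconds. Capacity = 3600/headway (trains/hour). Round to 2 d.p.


Capacity = 3600 / headway
Capacity = 3600 / 162
Capacity = 22.22 trains/hour

22.22


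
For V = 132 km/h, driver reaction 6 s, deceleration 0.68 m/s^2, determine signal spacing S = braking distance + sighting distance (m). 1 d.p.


V = 132 / 3.6 = 36.6667 m/s
Braking distance = 36.6667^2 / (2*0.68) = 988.5621 m
Sighting distance = 36.6667 * 6 = 220.0 m
S = 988.5621 + 220.0 = 1208.6 m

1208.6


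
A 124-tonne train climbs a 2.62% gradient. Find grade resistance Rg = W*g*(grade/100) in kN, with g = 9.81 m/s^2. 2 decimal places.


Rg = W * 9.81 * grade / 100
Rg = 124 * 9.81 * 2.62 / 100
Rg = 1216.44 * 0.0262
Rg = 31.87 kN

31.87


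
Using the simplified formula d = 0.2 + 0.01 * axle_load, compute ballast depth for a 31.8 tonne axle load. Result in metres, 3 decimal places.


d = 0.2 + 0.01 * 31.8
d = 0.2 + 0.318
d = 0.518 m

0.518


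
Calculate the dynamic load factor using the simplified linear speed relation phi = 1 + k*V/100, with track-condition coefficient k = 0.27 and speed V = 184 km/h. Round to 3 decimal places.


phi = 1 + k * V / 100
phi = 1 + 0.27 * 184 / 100
phi = 1 + 0.4968
phi = 1.497

1.497


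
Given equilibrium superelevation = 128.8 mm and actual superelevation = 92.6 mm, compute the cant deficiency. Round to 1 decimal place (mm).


Cant deficiency = equilibrium cant - actual cant
CD = 128.8 - 92.6
CD = 36.2 mm

36.2


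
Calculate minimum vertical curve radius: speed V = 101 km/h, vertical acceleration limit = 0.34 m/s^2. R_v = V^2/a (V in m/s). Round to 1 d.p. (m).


Convert speed: V = 101 / 3.6 = 28.0556 m/s
V^2 = 787.1142 m^2/s^2
R_v = 787.1142 / 0.34
R_v = 2315.0 m

2315.0


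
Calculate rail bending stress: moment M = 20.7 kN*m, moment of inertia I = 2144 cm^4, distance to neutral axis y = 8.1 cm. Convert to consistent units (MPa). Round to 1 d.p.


Convert units:
M = 20.7 kN*m = 20700000 N*mm
y = 8.1 cm = 81 mm
I = 2144 cm^4 = 21440000 mm^4
sigma = 20700000 * 81 / 21440000
sigma = 78.2 MPa

78.2


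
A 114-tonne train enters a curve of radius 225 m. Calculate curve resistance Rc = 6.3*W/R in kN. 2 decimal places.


Rc = 6.3 * W / R
Rc = 6.3 * 114 / 225
Rc = 718.2 / 225
Rc = 3.19 kN

3.19


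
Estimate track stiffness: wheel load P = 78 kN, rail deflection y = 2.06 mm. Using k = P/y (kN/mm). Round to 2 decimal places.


Track stiffness k = P / y
k = 78 / 2.06
k = 37.86 kN/mm

37.86


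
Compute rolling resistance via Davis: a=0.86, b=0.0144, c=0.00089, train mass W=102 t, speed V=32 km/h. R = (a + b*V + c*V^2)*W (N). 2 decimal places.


b*V = 0.0144 * 32 = 0.4608
c*V^2 = 0.00089 * 1024 = 0.91136
R_per_t = 0.86 + 0.4608 + 0.91136 = 2.23216 N/t
R_total = 2.23216 * 102 = 227.68 N

227.68


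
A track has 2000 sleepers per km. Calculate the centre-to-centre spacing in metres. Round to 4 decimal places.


Spacing = 1000 m / number of sleepers
Spacing = 1000 / 2000
Spacing = 0.5000 m

0.5000


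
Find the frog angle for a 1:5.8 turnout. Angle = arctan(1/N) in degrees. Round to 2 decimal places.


1/N = 1/5.8 = 0.172414
angle = arctan(0.172414) = 0.170735 rad
angle = 0.170735 * 180/pi = 9.78 degrees

9.78


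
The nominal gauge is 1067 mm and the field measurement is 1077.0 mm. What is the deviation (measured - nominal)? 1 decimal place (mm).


Deviation = measured - nominal
Deviation = 1077.0 - 1067
Deviation = 10.0 mm

10.0


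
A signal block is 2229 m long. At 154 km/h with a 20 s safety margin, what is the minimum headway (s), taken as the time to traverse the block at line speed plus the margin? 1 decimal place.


V = 154 / 3.6 = 42.7778 m/s
Block traversal time = 2229 / 42.7778 = 52.1065 s
Headway = 52.1065 + 20
Headway = 72.1 s

72.1


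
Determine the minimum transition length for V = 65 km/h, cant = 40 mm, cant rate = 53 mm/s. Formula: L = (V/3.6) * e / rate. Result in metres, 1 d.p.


Convert speed: V = 65 / 3.6 = 18.0556 m/s
L = 18.0556 * 40 / 53
L = 722.2222 / 53
L = 13.6 m

13.6


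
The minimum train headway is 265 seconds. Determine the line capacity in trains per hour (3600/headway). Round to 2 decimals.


Capacity = 3600 / headway
Capacity = 3600 / 265
Capacity = 13.58 trains/hour

13.58


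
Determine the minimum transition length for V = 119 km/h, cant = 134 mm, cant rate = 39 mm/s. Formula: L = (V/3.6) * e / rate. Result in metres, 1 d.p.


Convert speed: V = 119 / 3.6 = 33.0556 m/s
L = 33.0556 * 134 / 39
L = 4429.4444 / 39
L = 113.6 m

113.6


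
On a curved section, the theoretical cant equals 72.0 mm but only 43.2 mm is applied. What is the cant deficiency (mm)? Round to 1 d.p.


Cant deficiency = equilibrium cant - actual cant
CD = 72.0 - 43.2
CD = 28.8 mm

28.8


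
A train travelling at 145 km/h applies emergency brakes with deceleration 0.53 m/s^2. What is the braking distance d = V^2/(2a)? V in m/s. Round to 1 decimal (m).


Convert speed: V = 145 / 3.6 = 40.2778 m/s
V^2 = 1622.2994
d = 1622.2994 / (2 * 0.53)
d = 1622.2994 / 1.06
d = 1530.5 m

1530.5


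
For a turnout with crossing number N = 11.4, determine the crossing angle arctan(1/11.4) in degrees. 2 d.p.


1/N = 1/11.4 = 0.087719
angle = arctan(0.087719) = 0.087495 rad
angle = 0.087495 * 180/pi = 5.01 degrees

5.01


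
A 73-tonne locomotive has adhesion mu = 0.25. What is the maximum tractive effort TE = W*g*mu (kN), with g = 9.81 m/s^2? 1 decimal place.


TE_max = W * g * mu
TE_max = 73 * 9.81 * 0.25
TE_max = 716.13 * 0.25
TE_max = 179.0 kN

179.0


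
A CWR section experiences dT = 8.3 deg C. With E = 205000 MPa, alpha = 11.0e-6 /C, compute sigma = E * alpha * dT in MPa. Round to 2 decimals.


sigma = E * alpha * dT
sigma = 205000 * 11.0e-6 * 8.3
sigma = 2.255 * 8.3
sigma = 18.72 MPa

18.72


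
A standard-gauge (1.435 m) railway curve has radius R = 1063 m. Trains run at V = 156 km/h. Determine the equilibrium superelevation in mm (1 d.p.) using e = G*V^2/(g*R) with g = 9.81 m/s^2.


Convert speed: V = 156 / 3.6 = 43.3333 m/s
Apply formula: e = 1.435 * 43.3333^2 / (9.81 * 1063)
e = 1.435 * 1877.7778 / 10428.03
e = 0.258401 m = 258.4 mm

258.4


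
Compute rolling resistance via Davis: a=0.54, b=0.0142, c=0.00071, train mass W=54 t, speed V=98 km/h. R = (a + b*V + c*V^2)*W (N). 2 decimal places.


b*V = 0.0142 * 98 = 1.3916
c*V^2 = 0.00071 * 9604 = 6.81884
R_per_t = 0.54 + 1.3916 + 6.81884 = 8.75044 N/t
R_total = 8.75044 * 54 = 472.52 N

472.52


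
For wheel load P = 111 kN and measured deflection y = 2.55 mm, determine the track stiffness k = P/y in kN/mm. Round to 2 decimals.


Track stiffness k = P / y
k = 111 / 2.55
k = 43.53 kN/mm

43.53


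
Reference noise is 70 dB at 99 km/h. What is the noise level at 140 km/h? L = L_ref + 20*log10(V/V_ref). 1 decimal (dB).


V/V_ref = 140 / 99 = 1.414141
log10(1.414141) = 0.150493
20 * 0.150493 = 3.0099
L = 70 + 3.0099 = 73.0 dB

73.0


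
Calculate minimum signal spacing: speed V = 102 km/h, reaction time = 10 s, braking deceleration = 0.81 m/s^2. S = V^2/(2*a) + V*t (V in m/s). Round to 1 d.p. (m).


V = 102 / 3.6 = 28.3333 m/s
Braking distance = 28.3333^2 / (2*0.81) = 495.5418 m
Sighting distance = 28.3333 * 10 = 283.3333 m
S = 495.5418 + 283.3333 = 778.9 m

778.9


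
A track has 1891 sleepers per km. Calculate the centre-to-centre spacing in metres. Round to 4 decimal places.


Spacing = 1000 m / number of sleepers
Spacing = 1000 / 1891
Spacing = 0.5288 m

0.5288


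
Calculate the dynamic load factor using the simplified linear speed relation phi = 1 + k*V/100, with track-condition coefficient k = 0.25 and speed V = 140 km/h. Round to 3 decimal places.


phi = 1 + k * V / 100
phi = 1 + 0.25 * 140 / 100
phi = 1 + 0.35
phi = 1.350

1.350


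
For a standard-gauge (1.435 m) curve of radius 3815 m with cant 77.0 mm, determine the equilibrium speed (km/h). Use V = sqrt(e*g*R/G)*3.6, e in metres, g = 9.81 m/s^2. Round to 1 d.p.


Convert cant: e = 77.0 mm = 0.0770 m
V_ms = sqrt(0.0770 * 9.81 * 3815 / 1.435)
V_ms = sqrt(2008.17878) = 44.8127 m/s
V = 44.8127 * 3.6 = 161.3 km/h

161.3


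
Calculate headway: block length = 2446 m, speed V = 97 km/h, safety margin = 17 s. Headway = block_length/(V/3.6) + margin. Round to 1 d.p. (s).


V = 97 / 3.6 = 26.9444 m/s
Block traversal time = 2446 / 26.9444 = 90.7794 s
Headway = 90.7794 + 17
Headway = 107.8 s

107.8


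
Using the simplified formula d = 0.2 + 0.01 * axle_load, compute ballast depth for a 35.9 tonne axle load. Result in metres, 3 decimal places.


d = 0.2 + 0.01 * 35.9
d = 0.2 + 0.359
d = 0.559 m

0.559


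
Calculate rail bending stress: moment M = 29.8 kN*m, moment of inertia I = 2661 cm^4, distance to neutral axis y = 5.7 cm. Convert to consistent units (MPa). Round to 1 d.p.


Convert units:
M = 29.8 kN*m = 29800000 N*mm
y = 5.7 cm = 57 mm
I = 2661 cm^4 = 26610000 mm^4
sigma = 29800000 * 57 / 26610000
sigma = 63.8 MPa

63.8


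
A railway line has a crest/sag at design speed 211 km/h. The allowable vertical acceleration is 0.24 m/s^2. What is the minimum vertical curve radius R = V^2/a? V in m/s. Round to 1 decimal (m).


Convert speed: V = 211 / 3.6 = 58.6111 m/s
V^2 = 3435.2623 m^2/s^2
R_v = 3435.2623 / 0.24
R_v = 14313.6 m

14313.6


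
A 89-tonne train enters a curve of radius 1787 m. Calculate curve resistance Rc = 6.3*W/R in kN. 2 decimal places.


Rc = 6.3 * W / R
Rc = 6.3 * 89 / 1787
Rc = 560.7 / 1787
Rc = 0.31 kN

0.31


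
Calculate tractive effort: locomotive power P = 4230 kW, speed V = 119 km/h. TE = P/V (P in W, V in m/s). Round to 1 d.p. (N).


Convert: P = 4230 kW = 4230000 W
V = 119 / 3.6 = 33.0556 m/s
TE = 4230000 / 33.0556
TE = 127966.4 N

127966.4


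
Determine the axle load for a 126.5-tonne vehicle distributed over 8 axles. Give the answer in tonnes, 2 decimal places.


Load per axle = total weight / number of axles
Load = 126.5 / 8
Load = 15.81 tonnes

15.81


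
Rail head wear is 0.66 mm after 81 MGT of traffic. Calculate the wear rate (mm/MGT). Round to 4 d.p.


Wear rate = total wear / cumulative tonnage
Rate = 0.66 / 81
Rate = 0.0081 mm/MGT

0.0081


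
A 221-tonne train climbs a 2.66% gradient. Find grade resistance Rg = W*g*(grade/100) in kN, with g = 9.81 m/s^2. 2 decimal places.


Rg = W * 9.81 * grade / 100
Rg = 221 * 9.81 * 2.66 / 100
Rg = 2168.01 * 0.0266
Rg = 57.67 kN

57.67


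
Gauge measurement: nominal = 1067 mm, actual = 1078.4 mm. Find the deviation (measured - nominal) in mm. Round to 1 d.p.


Deviation = measured - nominal
Deviation = 1078.4 - 1067
Deviation = 11.4 mm

11.4


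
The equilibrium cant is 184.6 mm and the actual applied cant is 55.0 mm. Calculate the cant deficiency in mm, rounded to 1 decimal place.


Cant deficiency = equilibrium cant - actual cant
CD = 184.6 - 55.0
CD = 129.6 mm

129.6


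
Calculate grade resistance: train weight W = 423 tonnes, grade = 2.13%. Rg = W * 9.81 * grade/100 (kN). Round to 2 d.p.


Rg = W * 9.81 * grade / 100
Rg = 423 * 9.81 * 2.13 / 100
Rg = 4149.63 * 0.0213
Rg = 88.39 kN

88.39


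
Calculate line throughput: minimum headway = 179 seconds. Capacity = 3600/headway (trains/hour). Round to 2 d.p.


Capacity = 3600 / headway
Capacity = 3600 / 179
Capacity = 20.11 trains/hour

20.11


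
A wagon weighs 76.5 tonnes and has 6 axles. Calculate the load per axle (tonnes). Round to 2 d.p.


Load per axle = total weight / number of axles
Load = 76.5 / 6
Load = 12.75 tonnes

12.75


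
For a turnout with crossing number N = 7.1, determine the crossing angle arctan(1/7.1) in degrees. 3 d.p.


1/N = 1/7.1 = 0.140845
angle = arctan(0.140845) = 0.139925 rad
angle = 0.139925 * 180/pi = 8.017 degrees

8.017


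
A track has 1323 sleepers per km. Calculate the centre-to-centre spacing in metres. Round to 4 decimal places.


Spacing = 1000 m / number of sleepers
Spacing = 1000 / 1323
Spacing = 0.7559 m

0.7559


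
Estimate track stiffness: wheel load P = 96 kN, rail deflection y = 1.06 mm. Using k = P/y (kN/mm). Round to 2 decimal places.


Track stiffness k = P / y
k = 96 / 1.06
k = 90.57 kN/mm

90.57


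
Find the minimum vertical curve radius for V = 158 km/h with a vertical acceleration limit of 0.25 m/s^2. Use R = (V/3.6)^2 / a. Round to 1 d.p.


Convert speed: V = 158 / 3.6 = 43.8889 m/s
V^2 = 1926.2346 m^2/s^2
R_v = 1926.2346 / 0.25
R_v = 7704.9 m

7704.9


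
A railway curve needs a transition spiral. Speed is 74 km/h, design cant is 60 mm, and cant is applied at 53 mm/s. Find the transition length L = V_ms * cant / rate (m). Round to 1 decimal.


Convert speed: V = 74 / 3.6 = 20.5556 m/s
L = 20.5556 * 60 / 53
L = 1233.3333 / 53
L = 23.3 m

23.3


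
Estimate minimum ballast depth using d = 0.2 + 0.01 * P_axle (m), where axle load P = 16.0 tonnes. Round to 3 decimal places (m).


d = 0.2 + 0.01 * 16.0
d = 0.2 + 0.16
d = 0.360 m

0.360


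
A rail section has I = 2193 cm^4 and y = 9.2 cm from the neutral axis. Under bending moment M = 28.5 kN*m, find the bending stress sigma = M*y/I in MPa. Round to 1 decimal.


Convert units:
M = 28.5 kN*m = 28500000 N*mm
y = 9.2 cm = 92 mm
I = 2193 cm^4 = 21930000 mm^4
sigma = 28500000 * 92 / 21930000
sigma = 119.6 MPa

119.6


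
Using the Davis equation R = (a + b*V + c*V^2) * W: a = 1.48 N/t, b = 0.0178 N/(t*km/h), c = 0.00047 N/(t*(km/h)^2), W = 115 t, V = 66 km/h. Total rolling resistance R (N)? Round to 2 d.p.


b*V = 0.0178 * 66 = 1.1748
c*V^2 = 0.00047 * 4356 = 2.04732
R_per_t = 1.48 + 1.1748 + 2.04732 = 4.70212 N/t
R_total = 4.70212 * 115 = 540.74 N

540.74


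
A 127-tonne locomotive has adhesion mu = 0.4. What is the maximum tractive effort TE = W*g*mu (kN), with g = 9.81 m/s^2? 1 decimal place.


TE_max = W * g * mu
TE_max = 127 * 9.81 * 0.4
TE_max = 1245.87 * 0.4
TE_max = 498.3 kN

498.3


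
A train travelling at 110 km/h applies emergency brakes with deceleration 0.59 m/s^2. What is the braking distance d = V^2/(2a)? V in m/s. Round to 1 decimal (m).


Convert speed: V = 110 / 3.6 = 30.5556 m/s
V^2 = 933.642
d = 933.642 / (2 * 0.59)
d = 933.642 / 1.18
d = 791.2 m

791.2


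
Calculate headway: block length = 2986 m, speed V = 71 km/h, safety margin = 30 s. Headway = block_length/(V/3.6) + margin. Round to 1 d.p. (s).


V = 71 / 3.6 = 19.7222 m/s
Block traversal time = 2986 / 19.7222 = 151.4028 s
Headway = 151.4028 + 30
Headway = 181.4 s

181.4


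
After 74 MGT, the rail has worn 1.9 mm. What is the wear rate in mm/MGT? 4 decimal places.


Wear rate = total wear / cumulative tonnage
Rate = 1.9 / 74
Rate = 0.0257 mm/MGT

0.0257


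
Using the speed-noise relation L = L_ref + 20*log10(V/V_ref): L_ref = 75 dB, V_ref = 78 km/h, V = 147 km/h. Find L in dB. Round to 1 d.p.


V/V_ref = 147 / 78 = 1.884615
log10(1.884615) = 0.275223
20 * 0.275223 = 5.5045
L = 75 + 5.5045 = 80.5 dB

80.5


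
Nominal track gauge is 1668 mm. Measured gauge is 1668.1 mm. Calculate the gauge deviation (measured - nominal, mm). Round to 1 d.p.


Deviation = measured - nominal
Deviation = 1668.1 - 1668
Deviation = 0.1 mm

0.1


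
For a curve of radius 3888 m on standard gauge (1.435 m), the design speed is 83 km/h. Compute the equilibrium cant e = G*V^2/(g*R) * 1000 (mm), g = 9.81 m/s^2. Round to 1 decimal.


Convert speed: V = 83 / 3.6 = 23.0556 m/s
Apply formula: e = 1.435 * 23.0556^2 / (9.81 * 3888)
e = 1.435 * 531.5586 / 38141.28
e = 0.019999 m = 20.0 mm

20.0


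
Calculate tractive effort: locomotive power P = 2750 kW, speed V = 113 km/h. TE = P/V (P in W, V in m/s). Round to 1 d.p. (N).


Convert: P = 2750 kW = 2750000 W
V = 113 / 3.6 = 31.3889 m/s
TE = 2750000 / 31.3889
TE = 87610.6 N

87610.6


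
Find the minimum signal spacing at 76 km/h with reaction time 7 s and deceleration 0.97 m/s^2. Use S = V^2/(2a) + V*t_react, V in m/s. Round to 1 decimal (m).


V = 76 / 3.6 = 21.1111 m/s
Braking distance = 21.1111^2 / (2*0.97) = 229.7314 m
Sighting distance = 21.1111 * 7 = 147.7778 m
S = 229.7314 + 147.7778 = 377.5 m

377.5


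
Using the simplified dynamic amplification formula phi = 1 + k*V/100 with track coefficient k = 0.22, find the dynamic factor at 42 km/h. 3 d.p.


phi = 1 + k * V / 100
phi = 1 + 0.22 * 42 / 100
phi = 1 + 0.0924
phi = 1.092

1.092


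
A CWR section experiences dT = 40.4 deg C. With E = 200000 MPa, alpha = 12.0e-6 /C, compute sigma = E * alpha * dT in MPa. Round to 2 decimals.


sigma = E * alpha * dT
sigma = 200000 * 12.0e-6 * 40.4
sigma = 2.4 * 40.4
sigma = 96.96 MPa

96.96


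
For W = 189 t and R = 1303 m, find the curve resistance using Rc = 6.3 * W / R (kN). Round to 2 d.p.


Rc = 6.3 * W / R
Rc = 6.3 * 189 / 1303
Rc = 1190.7 / 1303
Rc = 0.91 kN

0.91


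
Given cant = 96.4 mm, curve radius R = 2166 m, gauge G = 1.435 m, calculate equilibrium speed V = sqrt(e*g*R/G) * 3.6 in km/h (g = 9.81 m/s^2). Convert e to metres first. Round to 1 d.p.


Convert cant: e = 96.4 mm = 0.0964 m
V_ms = sqrt(0.0964 * 9.81 * 2166 / 1.435)
V_ms = sqrt(1427.422679) = 37.7812 m/s
V = 37.7812 * 3.6 = 136.0 km/h

136.0


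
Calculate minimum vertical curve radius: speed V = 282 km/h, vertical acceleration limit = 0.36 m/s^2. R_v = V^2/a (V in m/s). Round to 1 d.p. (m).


Convert speed: V = 282 / 3.6 = 78.3333 m/s
V^2 = 6136.1111 m^2/s^2
R_v = 6136.1111 / 0.36
R_v = 17044.8 m

17044.8


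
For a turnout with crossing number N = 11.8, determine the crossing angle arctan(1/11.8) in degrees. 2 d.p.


1/N = 1/11.8 = 0.084746
angle = arctan(0.084746) = 0.084544 rad
angle = 0.084544 * 180/pi = 4.84 degrees

4.84


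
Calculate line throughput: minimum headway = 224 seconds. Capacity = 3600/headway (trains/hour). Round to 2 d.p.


Capacity = 3600 / headway
Capacity = 3600 / 224
Capacity = 16.07 trains/hour

16.07


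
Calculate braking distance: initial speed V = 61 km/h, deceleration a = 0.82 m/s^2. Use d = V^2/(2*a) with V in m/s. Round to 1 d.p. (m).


Convert speed: V = 61 / 3.6 = 16.9444 m/s
V^2 = 287.1142
d = 287.1142 / (2 * 0.82)
d = 287.1142 / 1.64
d = 175.1 m

175.1


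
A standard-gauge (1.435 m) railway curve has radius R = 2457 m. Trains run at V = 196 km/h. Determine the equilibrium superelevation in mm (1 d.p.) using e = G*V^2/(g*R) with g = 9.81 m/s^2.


Convert speed: V = 196 / 3.6 = 54.4444 m/s
Apply formula: e = 1.435 * 54.4444^2 / (9.81 * 2457)
e = 1.435 * 2964.1975 / 24103.17
e = 0.176476 m = 176.5 mm

176.5


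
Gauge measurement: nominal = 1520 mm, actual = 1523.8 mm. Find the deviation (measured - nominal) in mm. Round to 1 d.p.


Deviation = measured - nominal
Deviation = 1523.8 - 1520
Deviation = 3.8 mm

3.8


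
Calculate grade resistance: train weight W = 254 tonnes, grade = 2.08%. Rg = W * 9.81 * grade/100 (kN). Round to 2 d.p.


Rg = W * 9.81 * grade / 100
Rg = 254 * 9.81 * 2.08 / 100
Rg = 2491.74 * 0.0208
Rg = 51.83 kN

51.83


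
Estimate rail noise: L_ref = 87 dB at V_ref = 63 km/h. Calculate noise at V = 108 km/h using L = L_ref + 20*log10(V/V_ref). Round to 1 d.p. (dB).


V/V_ref = 108 / 63 = 1.714286
log10(1.714286) = 0.234083
20 * 0.234083 = 4.6817
L = 87 + 4.6817 = 91.7 dB

91.7


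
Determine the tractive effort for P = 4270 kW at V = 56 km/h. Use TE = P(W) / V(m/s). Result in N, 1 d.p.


Convert: P = 4270 kW = 4270000 W
V = 56 / 3.6 = 15.5556 m/s
TE = 4270000 / 15.5556
TE = 274500.0 N

274500.0


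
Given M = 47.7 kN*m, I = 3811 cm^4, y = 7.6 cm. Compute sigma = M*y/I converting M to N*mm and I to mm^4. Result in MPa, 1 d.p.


Convert units:
M = 47.7 kN*m = 47700000 N*mm
y = 7.6 cm = 76 mm
I = 3811 cm^4 = 38110000 mm^4
sigma = 47700000 * 76 / 38110000
sigma = 95.1 MPa

95.1


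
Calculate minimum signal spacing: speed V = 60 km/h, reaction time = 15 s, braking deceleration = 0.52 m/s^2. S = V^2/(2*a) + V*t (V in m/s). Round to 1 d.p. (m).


V = 60 / 3.6 = 16.6667 m/s
Braking distance = 16.6667^2 / (2*0.52) = 267.094 m
Sighting distance = 16.6667 * 15 = 250.0 m
S = 267.094 + 250.0 = 517.1 m

517.1


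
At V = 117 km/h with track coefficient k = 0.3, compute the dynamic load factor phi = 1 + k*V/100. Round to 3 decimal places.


phi = 1 + k * V / 100
phi = 1 + 0.3 * 117 / 100
phi = 1 + 0.351
phi = 1.351

1.351


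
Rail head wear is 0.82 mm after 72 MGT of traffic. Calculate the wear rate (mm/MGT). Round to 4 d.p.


Wear rate = total wear / cumulative tonnage
Rate = 0.82 / 72
Rate = 0.0114 mm/MGT

0.0114


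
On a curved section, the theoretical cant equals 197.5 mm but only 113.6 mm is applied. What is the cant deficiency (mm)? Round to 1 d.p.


Cant deficiency = equilibrium cant - actual cant
CD = 197.5 - 113.6
CD = 83.9 mm

83.9


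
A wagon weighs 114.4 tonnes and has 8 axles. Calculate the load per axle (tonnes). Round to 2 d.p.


Load per axle = total weight / number of axles
Load = 114.4 / 8
Load = 14.30 tonnes

14.30


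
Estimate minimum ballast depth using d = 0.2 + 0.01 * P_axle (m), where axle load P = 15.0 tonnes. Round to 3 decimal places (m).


d = 0.2 + 0.01 * 15.0
d = 0.2 + 0.15
d = 0.350 m

0.350


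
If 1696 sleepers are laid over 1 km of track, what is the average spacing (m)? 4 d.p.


Spacing = 1000 m / number of sleepers
Spacing = 1000 / 1696
Spacing = 0.5896 m

0.5896


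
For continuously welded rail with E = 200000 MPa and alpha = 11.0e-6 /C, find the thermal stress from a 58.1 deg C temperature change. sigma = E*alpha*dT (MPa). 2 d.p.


sigma = E * alpha * dT
sigma = 200000 * 11.0e-6 * 58.1
sigma = 2.2 * 58.1
sigma = 127.82 MPa

127.82


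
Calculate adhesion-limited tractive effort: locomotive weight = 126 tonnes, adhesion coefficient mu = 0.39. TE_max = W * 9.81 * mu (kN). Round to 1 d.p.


TE_max = W * g * mu
TE_max = 126 * 9.81 * 0.39
TE_max = 1236.06 * 0.39
TE_max = 482.1 kN

482.1


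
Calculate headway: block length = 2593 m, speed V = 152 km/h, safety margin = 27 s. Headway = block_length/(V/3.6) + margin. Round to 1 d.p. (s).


V = 152 / 3.6 = 42.2222 m/s
Block traversal time = 2593 / 42.2222 = 61.4132 s
Headway = 61.4132 + 27
Headway = 88.4 s

88.4


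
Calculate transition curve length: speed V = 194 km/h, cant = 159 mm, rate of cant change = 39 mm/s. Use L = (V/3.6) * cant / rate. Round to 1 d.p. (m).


Convert speed: V = 194 / 3.6 = 53.8889 m/s
L = 53.8889 * 159 / 39
L = 8568.3333 / 39
L = 219.7 m

219.7


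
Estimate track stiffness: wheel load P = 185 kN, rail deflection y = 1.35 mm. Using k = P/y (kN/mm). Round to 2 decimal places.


Track stiffness k = P / y
k = 185 / 1.35
k = 137.04 kN/mm

137.04


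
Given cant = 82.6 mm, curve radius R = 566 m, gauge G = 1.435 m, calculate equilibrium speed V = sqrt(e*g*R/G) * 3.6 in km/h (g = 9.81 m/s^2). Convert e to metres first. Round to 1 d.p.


Convert cant: e = 82.6 mm = 0.0826 m
V_ms = sqrt(0.0826 * 9.81 * 566 / 1.435)
V_ms = sqrt(319.605015) = 17.8775 m/s
V = 17.8775 * 3.6 = 64.4 km/h

64.4


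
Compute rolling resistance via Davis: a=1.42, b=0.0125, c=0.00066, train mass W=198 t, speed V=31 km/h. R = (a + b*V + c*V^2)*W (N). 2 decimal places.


b*V = 0.0125 * 31 = 0.3875
c*V^2 = 0.00066 * 961 = 0.63426
R_per_t = 1.42 + 0.3875 + 0.63426 = 2.44176 N/t
R_total = 2.44176 * 198 = 483.47 N

483.47


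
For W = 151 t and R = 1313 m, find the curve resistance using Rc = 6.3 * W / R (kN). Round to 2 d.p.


Rc = 6.3 * W / R
Rc = 6.3 * 151 / 1313
Rc = 951.3 / 1313
Rc = 0.72 kN

0.72


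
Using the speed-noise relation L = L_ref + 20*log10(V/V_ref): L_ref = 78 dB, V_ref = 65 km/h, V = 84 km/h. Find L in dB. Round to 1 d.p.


V/V_ref = 84 / 65 = 1.292308
log10(1.292308) = 0.111366
20 * 0.111366 = 2.2273
L = 78 + 2.2273 = 80.2 dB

80.2


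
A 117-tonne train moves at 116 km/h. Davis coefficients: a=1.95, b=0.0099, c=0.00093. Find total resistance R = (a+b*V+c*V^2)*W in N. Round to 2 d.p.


b*V = 0.0099 * 116 = 1.1484
c*V^2 = 0.00093 * 13456 = 12.51408
R_per_t = 1.95 + 1.1484 + 12.51408 = 15.61248 N/t
R_total = 15.61248 * 117 = 1826.66 N

1826.66


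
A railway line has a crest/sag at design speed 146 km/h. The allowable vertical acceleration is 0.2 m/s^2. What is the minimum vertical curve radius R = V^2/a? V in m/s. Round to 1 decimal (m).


Convert speed: V = 146 / 3.6 = 40.5556 m/s
V^2 = 1644.7531 m^2/s^2
R_v = 1644.7531 / 0.2
R_v = 8223.8 m

8223.8


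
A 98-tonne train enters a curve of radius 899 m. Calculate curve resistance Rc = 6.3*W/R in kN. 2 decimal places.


Rc = 6.3 * W / R
Rc = 6.3 * 98 / 899
Rc = 617.4 / 899
Rc = 0.69 kN

0.69


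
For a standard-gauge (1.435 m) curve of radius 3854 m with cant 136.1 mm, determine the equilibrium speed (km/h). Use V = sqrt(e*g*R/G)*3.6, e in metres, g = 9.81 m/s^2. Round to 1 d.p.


Convert cant: e = 136.1 mm = 0.1361 m
V_ms = sqrt(0.1361 * 9.81 * 3854 / 1.435)
V_ms = sqrt(3585.807257) = 59.8816 m/s
V = 59.8816 * 3.6 = 215.6 km/h

215.6


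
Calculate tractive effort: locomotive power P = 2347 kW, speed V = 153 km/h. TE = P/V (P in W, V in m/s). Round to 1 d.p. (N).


Convert: P = 2347 kW = 2347000 W
V = 153 / 3.6 = 42.5 m/s
TE = 2347000 / 42.5
TE = 55223.5 N

55223.5


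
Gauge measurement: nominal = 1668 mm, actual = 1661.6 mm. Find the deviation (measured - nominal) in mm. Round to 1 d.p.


Deviation = measured - nominal
Deviation = 1661.6 - 1668
Deviation = -6.4 mm

-6.4


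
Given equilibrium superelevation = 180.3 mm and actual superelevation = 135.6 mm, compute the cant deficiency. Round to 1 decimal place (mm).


Cant deficiency = equilibrium cant - actual cant
CD = 180.3 - 135.6
CD = 44.7 mm

44.7


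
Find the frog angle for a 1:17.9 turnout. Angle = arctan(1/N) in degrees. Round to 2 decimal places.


1/N = 1/17.9 = 0.055866
angle = arctan(0.055866) = 0.055808 rad
angle = 0.055808 * 180/pi = 3.20 degrees

3.20


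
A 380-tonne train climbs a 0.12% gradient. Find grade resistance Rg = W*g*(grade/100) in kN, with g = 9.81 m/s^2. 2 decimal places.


Rg = W * 9.81 * grade / 100
Rg = 380 * 9.81 * 0.12 / 100
Rg = 3727.8 * 0.0012
Rg = 4.47 kN

4.47


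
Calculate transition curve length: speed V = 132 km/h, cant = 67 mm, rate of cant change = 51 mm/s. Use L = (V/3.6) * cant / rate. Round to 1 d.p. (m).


Convert speed: V = 132 / 3.6 = 36.6667 m/s
L = 36.6667 * 67 / 51
L = 2456.6667 / 51
L = 48.2 m

48.2


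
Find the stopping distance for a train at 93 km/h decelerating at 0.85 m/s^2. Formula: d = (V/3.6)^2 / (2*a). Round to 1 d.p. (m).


Convert speed: V = 93 / 3.6 = 25.8333 m/s
V^2 = 667.3611
d = 667.3611 / (2 * 0.85)
d = 667.3611 / 1.7
d = 392.6 m

392.6


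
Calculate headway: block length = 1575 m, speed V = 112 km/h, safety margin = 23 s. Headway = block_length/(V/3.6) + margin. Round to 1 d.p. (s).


V = 112 / 3.6 = 31.1111 m/s
Block traversal time = 1575 / 31.1111 = 50.625 s
Headway = 50.625 + 23
Headway = 73.6 s

73.6


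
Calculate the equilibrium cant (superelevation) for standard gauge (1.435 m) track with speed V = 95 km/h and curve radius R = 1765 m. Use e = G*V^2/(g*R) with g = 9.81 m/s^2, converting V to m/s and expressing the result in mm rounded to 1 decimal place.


Convert speed: V = 95 / 3.6 = 26.3889 m/s
Apply formula: e = 1.435 * 26.3889^2 / (9.81 * 1765)
e = 1.435 * 696.3735 / 17314.65
e = 0.057714 m = 57.7 mm

57.7


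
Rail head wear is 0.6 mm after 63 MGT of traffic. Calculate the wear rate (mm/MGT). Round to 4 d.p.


Wear rate = total wear / cumulative tonnage
Rate = 0.6 / 63
Rate = 0.0095 mm/MGT

0.0095


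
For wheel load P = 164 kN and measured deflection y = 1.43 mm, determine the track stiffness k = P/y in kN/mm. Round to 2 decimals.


Track stiffness k = P / y
k = 164 / 1.43
k = 114.69 kN/mm

114.69


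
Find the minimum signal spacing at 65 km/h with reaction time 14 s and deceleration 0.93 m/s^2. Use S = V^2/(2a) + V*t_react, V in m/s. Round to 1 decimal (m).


V = 65 / 3.6 = 18.0556 m/s
Braking distance = 18.0556^2 / (2*0.93) = 175.2705 m
Sighting distance = 18.0556 * 14 = 252.7778 m
S = 175.2705 + 252.7778 = 428.0 m

428.0


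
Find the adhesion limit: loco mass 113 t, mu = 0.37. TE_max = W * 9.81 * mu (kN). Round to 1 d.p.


TE_max = W * g * mu
TE_max = 113 * 9.81 * 0.37
TE_max = 1108.53 * 0.37
TE_max = 410.2 kN

410.2


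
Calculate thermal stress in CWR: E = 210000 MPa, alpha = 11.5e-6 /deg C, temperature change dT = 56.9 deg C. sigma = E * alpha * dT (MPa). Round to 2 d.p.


sigma = E * alpha * dT
sigma = 210000 * 11.5e-6 * 56.9
sigma = 2.415 * 56.9
sigma = 137.41 MPa

137.41


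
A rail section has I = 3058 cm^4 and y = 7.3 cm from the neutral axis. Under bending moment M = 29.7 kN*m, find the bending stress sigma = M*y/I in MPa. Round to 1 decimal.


Convert units:
M = 29.7 kN*m = 29700000 N*mm
y = 7.3 cm = 73 mm
I = 3058 cm^4 = 30580000 mm^4
sigma = 29700000 * 73 / 30580000
sigma = 70.9 MPa

70.9


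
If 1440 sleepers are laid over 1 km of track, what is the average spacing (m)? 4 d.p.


Spacing = 1000 m / number of sleepers
Spacing = 1000 / 1440
Spacing = 0.6944 m

0.6944


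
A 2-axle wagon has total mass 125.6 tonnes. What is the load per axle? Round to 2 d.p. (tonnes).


Load per axle = total weight / number of axles
Load = 125.6 / 2
Load = 62.80 tonnes

62.80


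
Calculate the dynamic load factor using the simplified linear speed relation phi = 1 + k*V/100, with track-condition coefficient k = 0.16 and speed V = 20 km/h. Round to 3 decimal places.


phi = 1 + k * V / 100
phi = 1 + 0.16 * 20 / 100
phi = 1 + 0.032
phi = 1.032

1.032


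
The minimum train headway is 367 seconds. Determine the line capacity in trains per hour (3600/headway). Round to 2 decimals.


Capacity = 3600 / headway
Capacity = 3600 / 367
Capacity = 9.81 trains/hour

9.81


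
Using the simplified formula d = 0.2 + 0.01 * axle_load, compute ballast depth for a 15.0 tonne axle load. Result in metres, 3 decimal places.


d = 0.2 + 0.01 * 15.0
d = 0.2 + 0.15
d = 0.350 m

0.350


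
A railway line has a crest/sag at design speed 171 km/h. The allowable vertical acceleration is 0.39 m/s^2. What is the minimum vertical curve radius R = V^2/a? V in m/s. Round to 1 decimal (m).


Convert speed: V = 171 / 3.6 = 47.5 m/s
V^2 = 2256.25 m^2/s^2
R_v = 2256.25 / 0.39
R_v = 5785.3 m

5785.3


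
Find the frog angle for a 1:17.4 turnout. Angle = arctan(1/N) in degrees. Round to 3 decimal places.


1/N = 1/17.4 = 0.057471
angle = arctan(0.057471) = 0.057408 rad
angle = 0.057408 * 180/pi = 3.289 degrees

3.289


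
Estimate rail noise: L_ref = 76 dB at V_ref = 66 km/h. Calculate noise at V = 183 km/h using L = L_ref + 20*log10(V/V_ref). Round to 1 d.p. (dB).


V/V_ref = 183 / 66 = 2.772727
log10(2.772727) = 0.442907
20 * 0.442907 = 8.8581
L = 76 + 8.8581 = 84.9 dB

84.9


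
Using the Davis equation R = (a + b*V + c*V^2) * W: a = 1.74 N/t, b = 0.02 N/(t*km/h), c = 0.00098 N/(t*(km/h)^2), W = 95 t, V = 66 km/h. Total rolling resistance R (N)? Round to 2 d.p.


b*V = 0.02 * 66 = 1.32
c*V^2 = 0.00098 * 4356 = 4.26888
R_per_t = 1.74 + 1.32 + 4.26888 = 7.32888 N/t
R_total = 7.32888 * 95 = 696.24 N

696.24
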